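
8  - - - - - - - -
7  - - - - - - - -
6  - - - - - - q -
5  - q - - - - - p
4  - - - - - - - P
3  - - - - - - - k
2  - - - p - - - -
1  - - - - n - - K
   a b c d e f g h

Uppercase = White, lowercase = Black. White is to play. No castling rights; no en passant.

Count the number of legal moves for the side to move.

White to move; king on h1.
In check: no.
Legal moves: none.
Count: 0.

0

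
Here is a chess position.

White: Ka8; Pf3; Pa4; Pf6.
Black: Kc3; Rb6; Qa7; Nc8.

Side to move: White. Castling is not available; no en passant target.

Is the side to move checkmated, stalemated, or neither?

White to move; white king on a8.
In check: yes, from the black queen on a7.
King squares — a7: attacked by Nc8; b7: attacked by Rb6; b8: attacked by Rb6.
Legal moves for White: none.
In check with no legal moves → checkmate.

checkmate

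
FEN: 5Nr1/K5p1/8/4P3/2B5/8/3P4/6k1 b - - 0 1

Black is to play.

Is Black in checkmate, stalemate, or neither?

Black to move; black king on g1.
In check: no.
Legal moves for Black: Rh8, Rxf8, Kh2, Kg2, Kf2, Kh1, g6, g5.
Black has 8 legal moves and is not in check → neither.

neither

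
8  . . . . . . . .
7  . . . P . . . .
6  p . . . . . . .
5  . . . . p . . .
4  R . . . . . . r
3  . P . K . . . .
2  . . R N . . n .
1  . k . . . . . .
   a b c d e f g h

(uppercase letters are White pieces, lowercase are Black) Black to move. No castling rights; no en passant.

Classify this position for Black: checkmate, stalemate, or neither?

Black to move; black king on b1.
In check: yes, from the white knight on d2.
King squares — a1: attacked by Ra4; c1: attacked by Rc2; a2: attacked by Rc2; b2: attacked by Rc2; c2: attacked by Kd3.
Legal moves for Black: none.
In check with no legal moves → checkmate.

checkmate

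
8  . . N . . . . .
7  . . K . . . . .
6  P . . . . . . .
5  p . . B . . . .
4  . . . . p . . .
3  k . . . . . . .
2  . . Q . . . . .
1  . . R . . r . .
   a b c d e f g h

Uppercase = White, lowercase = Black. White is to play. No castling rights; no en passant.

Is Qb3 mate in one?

After Qb3: black king on a3; in check: yes, from the white queen on b3.
King squares — a2: attacked by Qb3; b2: attacked by Qb3; b3: attacked by Bd5; a4: attacked by Qb3; b4: attacked by Qb3.
Black has no legal moves → checkmate.

yes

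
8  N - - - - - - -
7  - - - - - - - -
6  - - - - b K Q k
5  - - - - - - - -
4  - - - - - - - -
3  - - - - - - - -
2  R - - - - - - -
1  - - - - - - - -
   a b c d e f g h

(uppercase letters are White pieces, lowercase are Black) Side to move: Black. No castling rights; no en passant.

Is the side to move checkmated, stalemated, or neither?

Black to move; black king on h6.
In check: yes, from the white queen on g6.
King squares — g5: attacked by Kf6; h5: attacked by Qg6; g6: attacked by Kf6; g7: attacked by Kf6; h7: attacked by Qg6.
Legal moves for Black: none.
In check with no legal moves → checkmate.

checkmate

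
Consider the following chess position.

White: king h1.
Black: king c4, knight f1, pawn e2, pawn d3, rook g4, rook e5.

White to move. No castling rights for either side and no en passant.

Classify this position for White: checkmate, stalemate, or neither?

White to move; white king on h1.
In check: no.
King squares — g1: attacked by Rg4; g2: attacked by Rg4; h2: attacked by Nf1.
Legal moves for White: none.
Not in check and no legal moves → stalemate.

stalemate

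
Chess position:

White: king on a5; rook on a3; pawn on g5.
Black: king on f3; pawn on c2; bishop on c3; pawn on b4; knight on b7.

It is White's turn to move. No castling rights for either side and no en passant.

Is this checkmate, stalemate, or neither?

White to move; white king on a5.
In check: yes, from the black knight on b7.
King squares — a4: available; b4: attacked by Bc3; b5: available; a6: available; b6: available.
Legal moves for White: Kb6, Ka6, Kb5, Ka4.
White is in check but has 4 legal moves → neither.

neither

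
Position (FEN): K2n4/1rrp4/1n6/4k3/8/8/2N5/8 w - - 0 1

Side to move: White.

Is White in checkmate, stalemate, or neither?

White to move; white king on a8.
In check: yes, from the black knight on b6.
King squares — a7: attacked by Rb7; b7: attacked by Rc7; b8: attacked by Rb7.
Legal moves for White: none.
In check with no legal moves → checkmate.

checkmate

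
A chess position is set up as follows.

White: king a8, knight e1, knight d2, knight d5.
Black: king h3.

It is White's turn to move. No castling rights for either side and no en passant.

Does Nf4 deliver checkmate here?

no

After Nf4: black king on h3; in check: yes, from the white knight on f4.
Black has 4 legal replies: Kh4, Kg4, Kg3, Kh2.
In check but a legal move exists → not checkmate.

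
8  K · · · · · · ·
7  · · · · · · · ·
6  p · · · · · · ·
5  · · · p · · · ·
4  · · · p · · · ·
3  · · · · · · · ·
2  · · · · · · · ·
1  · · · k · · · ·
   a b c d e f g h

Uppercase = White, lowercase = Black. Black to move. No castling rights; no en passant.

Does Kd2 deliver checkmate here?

no

After Kd2: white king on a8; in check: no.
White is not in check, so this cannot be checkmate.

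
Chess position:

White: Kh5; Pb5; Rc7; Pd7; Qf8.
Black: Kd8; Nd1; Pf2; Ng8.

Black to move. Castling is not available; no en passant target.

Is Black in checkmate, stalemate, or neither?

neither

Black to move; black king on d8.
In check: yes, from the white queen on f8.
Legal moves for Black: Kxc7.
Black is in check but has 1 legal move → neither.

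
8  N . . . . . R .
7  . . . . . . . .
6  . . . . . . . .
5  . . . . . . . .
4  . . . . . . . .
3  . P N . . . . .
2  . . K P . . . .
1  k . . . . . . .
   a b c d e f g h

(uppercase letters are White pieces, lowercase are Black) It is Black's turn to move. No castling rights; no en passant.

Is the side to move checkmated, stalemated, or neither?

Black to move; black king on a1.
In check: no.
King squares — b1: attacked by Kc2; a2: attacked by Nc3; b2: attacked by Kc2.
Legal moves for Black: none.
Not in check and no legal moves → stalemate.

stalemate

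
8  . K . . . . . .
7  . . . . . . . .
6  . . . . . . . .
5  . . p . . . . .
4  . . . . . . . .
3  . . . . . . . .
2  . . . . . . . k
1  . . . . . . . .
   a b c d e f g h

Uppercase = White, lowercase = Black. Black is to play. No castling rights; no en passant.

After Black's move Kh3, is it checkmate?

After Kh3: white king on b8; in check: no.
White is not in check, so this cannot be checkmate.

no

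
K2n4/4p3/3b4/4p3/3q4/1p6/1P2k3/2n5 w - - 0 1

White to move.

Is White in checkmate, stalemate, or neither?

stalemate

White to move; white king on a8.
In check: no.
King squares — a7: attacked by Qd4; b7: attacked by Nd8; b8: attacked by Bd6.
Legal moves for White: none.
Not in check and no legal moves → stalemate.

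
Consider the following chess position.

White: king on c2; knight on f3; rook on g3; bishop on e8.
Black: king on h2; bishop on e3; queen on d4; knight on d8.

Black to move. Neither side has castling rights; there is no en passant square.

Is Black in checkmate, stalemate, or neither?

Black to move; black king on h2.
In check: yes, from the white knight on f3.
Legal moves for Black: Kxg3, Kh1.
Black is in check but has 2 legal moves → neither.

neither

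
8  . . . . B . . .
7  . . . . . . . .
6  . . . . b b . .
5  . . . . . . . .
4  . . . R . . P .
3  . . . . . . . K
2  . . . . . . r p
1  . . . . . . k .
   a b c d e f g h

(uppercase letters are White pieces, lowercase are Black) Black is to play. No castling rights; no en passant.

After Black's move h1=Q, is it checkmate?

After h1=Q: white king on h3; in check: yes, from the black queen on h1.
King squares — g2: attacked by Kg1; h2: attacked by Kg1; g3: attacked by Rg2; g4: own pawn; h4: attacked by Qh1.
White has no legal moves → checkmate.

yes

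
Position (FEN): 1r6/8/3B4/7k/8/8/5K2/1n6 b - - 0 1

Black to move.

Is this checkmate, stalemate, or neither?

Black to move; black king on h5.
In check: no.
Legal moves for Black include: Rh8, Rg8, Rf8+, Re8, Rd8, Rc8, Ra8, Rb7, Rb6, Rb5, Rb4, Rb3, Rb2+, Kh6, Kg6, Kg5, Kh4, Kg4, ... (list truncated; more exist).
Black has legal moves and is not in check → neither.

neither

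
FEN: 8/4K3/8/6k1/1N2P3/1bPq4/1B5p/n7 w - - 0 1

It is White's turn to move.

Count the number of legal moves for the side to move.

13

White to move; king on e7.
In check: no.
Legal moves: Kf8, Ke8, Nc6, Na6, Nd5, Nxd3, Nc2, Na2, Ba3, Bc1+, Bxa1, e5, c4.
Count: 13.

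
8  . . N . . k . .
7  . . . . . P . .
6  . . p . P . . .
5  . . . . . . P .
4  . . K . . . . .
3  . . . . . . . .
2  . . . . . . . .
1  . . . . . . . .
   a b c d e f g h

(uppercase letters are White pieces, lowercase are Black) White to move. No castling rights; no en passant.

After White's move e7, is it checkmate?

After e7: black king on f8; in check: yes, from the white pawn on e7.
Black has 2 legal replies: Kg7, Kxf7.
In check but a legal move exists → not checkmate.

no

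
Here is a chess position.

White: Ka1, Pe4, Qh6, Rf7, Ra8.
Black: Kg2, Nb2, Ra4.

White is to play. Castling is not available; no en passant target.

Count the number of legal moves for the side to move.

White to move; king on a1.
In check: yes, from the black rook on a4.
Legal moves: Kxb2, Kb1, Rxa4.
Count: 3.

3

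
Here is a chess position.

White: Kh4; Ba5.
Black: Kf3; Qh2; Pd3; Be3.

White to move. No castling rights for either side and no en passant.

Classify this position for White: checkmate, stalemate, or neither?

White to move; white king on h4.
In check: yes, from the black queen on h2.
King squares — g3: attacked by Qh2; h3: attacked by Qh2; g4: attacked by Kf3; g5: attacked by Be3; h5: attacked by Qh2.
Legal moves for White: none.
In check with no legal moves → checkmate.

checkmate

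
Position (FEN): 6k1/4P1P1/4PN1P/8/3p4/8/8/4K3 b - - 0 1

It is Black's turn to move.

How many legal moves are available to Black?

Black to move; king on g8.
In check: yes, from the white knight on f6.
Legal moves: none.
Count: 0.

0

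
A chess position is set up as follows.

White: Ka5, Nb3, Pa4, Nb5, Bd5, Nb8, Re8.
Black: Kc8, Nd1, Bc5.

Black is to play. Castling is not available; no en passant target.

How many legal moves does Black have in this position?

0

Black to move; king on c8.
In check: yes, from the white rook on e8.
Legal moves: none.
Count: 0.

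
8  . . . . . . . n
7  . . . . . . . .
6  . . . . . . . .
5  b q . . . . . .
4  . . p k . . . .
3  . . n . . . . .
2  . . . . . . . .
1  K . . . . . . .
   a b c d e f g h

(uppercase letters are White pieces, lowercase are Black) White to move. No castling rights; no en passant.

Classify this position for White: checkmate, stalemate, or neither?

White to move; white king on a1.
In check: no.
King squares — b1: attacked by Nc3; a2: attacked by Nc3; b2: attacked by Qb5.
Legal moves for White: none.
Not in check and no legal moves → stalemate.

stalemate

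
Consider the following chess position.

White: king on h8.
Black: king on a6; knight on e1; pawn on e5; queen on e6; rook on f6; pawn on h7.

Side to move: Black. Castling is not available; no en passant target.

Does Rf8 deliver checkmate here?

After Rf8: white king on h8; in check: yes, from the black rook on f8.
White has 2 legal replies: Kxh7, Kg7.
In check but a legal move exists → not checkmate.

no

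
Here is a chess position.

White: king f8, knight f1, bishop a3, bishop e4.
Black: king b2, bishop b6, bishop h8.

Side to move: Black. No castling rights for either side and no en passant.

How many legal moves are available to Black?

5

Black to move; king on b2.
In check: yes, from the white bishop on a3.
Legal moves: Kc3, Kb3, Kxa3, Ka2, Ka1.
Count: 5.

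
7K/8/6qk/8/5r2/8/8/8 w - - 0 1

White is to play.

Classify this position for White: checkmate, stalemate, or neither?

White to move; white king on h8.
In check: no.
King squares — g7: attacked by Qg6; h7: attacked by Qg6; g8: attacked by Qg6.
Legal moves for White: none.
Not in check and no legal moves → stalemate.

stalemate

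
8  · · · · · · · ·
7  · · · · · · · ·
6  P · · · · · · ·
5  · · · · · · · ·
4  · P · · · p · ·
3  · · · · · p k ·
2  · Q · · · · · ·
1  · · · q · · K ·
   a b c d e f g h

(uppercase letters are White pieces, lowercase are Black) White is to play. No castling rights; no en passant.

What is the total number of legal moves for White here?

White to move; king on g1.
In check: yes, from the black queen on d1.
Legal moves: none.
Count: 0.

0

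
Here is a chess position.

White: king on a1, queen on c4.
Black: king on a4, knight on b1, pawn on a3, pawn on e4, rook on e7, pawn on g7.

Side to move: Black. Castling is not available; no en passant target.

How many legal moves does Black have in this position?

1

Black to move; king on a4.
In check: yes, from the white queen on c4.
Legal moves: Ka5.
Count: 1.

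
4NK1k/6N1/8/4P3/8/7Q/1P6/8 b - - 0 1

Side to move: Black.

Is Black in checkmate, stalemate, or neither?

Black to move; black king on h8.
In check: yes, from the white queen on h3.
King squares — g7: attacked by Ne8; h7: attacked by Qh3; g8: attacked by Kf8.
Legal moves for Black: none.
In check with no legal moves → checkmate.

checkmate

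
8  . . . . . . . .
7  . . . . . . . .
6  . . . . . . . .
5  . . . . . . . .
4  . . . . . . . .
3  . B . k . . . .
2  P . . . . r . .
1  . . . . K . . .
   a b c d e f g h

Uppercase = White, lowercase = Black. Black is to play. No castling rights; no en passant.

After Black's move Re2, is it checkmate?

no

After Re2: white king on e1; in check: yes, from the black rook on e2.
White has 2 legal replies: Kf1, Kd1.
In check but a legal move exists → not checkmate.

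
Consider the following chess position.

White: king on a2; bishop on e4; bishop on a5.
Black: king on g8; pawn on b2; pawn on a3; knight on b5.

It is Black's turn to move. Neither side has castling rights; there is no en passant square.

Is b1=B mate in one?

After b1=B: white king on a2; in check: yes, from the black bishop on b1.
White has 4 legal replies: Kb3, Kxb1, Ka1, Bxb1.
In check but a legal move exists → not checkmate.

no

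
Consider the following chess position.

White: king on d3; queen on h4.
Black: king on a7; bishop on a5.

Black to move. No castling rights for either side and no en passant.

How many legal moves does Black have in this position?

Black to move; king on a7.
In check: no.
Legal moves: Kb8, Ka8, Kb7, Kb6, Ka6, Bd8, Bc7, Bb6, Bb4, Bc3, Bd2, Be1.
Count: 12.

12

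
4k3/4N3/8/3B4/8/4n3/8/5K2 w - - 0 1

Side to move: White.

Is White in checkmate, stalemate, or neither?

White to move; white king on f1.
In check: yes, from the black knight on e3.
King squares — e1: available; g1: available; e2: available; f2: available; g2: attacked by Ne3.
Legal moves for White: Kf2, Ke2, Kg1, Ke1.
White is in check but has 4 legal moves → neither.

neither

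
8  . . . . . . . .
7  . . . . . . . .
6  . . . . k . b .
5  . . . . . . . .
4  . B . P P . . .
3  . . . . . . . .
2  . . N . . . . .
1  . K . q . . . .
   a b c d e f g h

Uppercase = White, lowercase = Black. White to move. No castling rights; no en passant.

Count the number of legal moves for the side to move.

White to move; king on b1.
In check: yes, from the black queen on d1.
Legal moves: Kb2, Ka2.
Count: 2.

2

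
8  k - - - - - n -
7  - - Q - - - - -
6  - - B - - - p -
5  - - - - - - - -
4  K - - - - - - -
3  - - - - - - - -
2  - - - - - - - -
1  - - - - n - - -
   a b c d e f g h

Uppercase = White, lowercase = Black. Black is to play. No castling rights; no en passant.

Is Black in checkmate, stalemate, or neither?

checkmate

Black to move; black king on a8.
In check: yes, from the white bishop on c6.
King squares — a7: attacked by Qc7; b7: attacked by Bc6; b8: attacked by Qc7.
Legal moves for Black: none.
In check with no legal moves → checkmate.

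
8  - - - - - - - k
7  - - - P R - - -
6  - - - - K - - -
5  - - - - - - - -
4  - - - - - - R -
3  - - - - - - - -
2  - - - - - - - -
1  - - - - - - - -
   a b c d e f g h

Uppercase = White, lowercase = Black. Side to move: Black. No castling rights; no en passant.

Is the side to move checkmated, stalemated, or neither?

Black to move; black king on h8.
In check: no.
King squares — g7: attacked by Rg4; h7: attacked by Re7; g8: attacked by Rg4.
Legal moves for Black: none.
Not in check and no legal moves → stalemate.

stalemate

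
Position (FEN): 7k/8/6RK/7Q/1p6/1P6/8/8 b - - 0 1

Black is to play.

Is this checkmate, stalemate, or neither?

stalemate

Black to move; black king on h8.
In check: no.
King squares — g7: attacked by Rg6; h7: attacked by Kh6; g8: attacked by Rg6.
Legal moves for Black: none.
Not in check and no legal moves → stalemate.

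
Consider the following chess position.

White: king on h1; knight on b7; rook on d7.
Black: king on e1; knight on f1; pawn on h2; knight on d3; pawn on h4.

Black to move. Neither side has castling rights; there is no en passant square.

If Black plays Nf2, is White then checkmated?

After Nf2: white king on h1; in check: yes, from the black knight on f2.
White has 1 legal reply: Kg2.
In check but a legal move exists → not checkmate.

no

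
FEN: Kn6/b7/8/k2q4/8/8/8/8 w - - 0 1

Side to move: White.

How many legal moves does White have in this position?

White to move; king on a8.
In check: yes, from the black queen on d5.
Legal moves: Kxa7.
Count: 1.

1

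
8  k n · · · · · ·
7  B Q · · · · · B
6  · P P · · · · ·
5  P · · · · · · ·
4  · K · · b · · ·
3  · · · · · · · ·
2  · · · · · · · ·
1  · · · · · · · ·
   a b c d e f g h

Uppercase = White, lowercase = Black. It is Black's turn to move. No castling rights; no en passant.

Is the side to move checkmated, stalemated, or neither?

Black to move; black king on a8.
In check: yes, from the white queen on b7.
King squares — a7: attacked by Pb6; b7: attacked by Pc6; b8: own knight.
Legal moves for Black: none.
In check with no legal moves → checkmate.

checkmate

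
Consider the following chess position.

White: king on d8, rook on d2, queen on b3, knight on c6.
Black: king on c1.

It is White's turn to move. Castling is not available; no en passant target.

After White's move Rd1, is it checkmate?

yes

After Rd1: black king on c1; in check: yes, from the white rook on d1.
King squares — b1: attacked by Rd1; d1: attacked by Qb3; b2: attacked by Qb3; c2: attacked by Qb3; d2: attacked by Rd1.
Black has no legal moves → checkmate.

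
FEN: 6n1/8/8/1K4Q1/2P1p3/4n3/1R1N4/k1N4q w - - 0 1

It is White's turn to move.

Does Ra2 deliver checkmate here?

After Ra2: black king on a1; in check: yes, from the white rook on a2.
King squares — b1: attacked by Nd2; a2: attacked by Nc1; b2: attacked by Ra2.
Black has no legal moves → checkmate.

yes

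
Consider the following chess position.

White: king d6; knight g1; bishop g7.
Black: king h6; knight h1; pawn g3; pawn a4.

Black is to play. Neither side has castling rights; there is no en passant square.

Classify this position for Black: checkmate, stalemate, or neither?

Black to move; black king on h6.
In check: yes, from the white bishop on g7.
Legal moves for Black: Kh7, Kxg7, Kg6, Kh5, Kg5.
Black is in check but has 5 legal moves → neither.

neither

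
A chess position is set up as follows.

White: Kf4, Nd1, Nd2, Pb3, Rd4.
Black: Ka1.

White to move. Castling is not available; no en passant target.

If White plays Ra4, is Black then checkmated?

After Ra4: black king on a1; in check: yes, from the white rook on a4.
King squares — b1: attacked by Nd2; a2: attacked by Ra4; b2: attacked by Nd1.
Black has no legal moves → checkmate.

yes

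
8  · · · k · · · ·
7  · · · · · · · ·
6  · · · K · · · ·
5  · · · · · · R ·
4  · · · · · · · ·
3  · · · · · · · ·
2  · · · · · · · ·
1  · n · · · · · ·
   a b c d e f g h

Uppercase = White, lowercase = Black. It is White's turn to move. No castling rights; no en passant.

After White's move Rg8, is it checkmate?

yes

After Rg8: black king on d8; in check: yes, from the white rook on g8.
King squares — c7: attacked by Kd6; d7: attacked by Kd6; e7: attacked by Kd6; c8: attacked by Rg8; e8: attacked by Rg8.
Black has no legal moves → checkmate.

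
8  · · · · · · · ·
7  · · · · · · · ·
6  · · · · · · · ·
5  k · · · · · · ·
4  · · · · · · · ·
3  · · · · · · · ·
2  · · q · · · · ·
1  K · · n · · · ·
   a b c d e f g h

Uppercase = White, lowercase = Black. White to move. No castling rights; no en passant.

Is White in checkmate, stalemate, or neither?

White to move; white king on a1.
In check: no.
King squares — b1: attacked by Qc2; a2: attacked by Qc2; b2: attacked by Nd1.
Legal moves for White: none.
Not in check and no legal moves → stalemate.

stalemate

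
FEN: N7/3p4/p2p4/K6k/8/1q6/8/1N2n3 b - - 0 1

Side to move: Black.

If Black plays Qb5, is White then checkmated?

yes

After Qb5: white king on a5; in check: yes, from the black queen on b5.
King squares — a4: attacked by Qb5; b4: attacked by Qb5; b5: attacked by Pa6; a6: attacked by Qb5; b6: attacked by Qb5.
White has no legal moves → checkmate.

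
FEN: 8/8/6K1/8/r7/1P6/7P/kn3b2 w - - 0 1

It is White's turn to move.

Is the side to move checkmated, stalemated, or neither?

White to move; white king on g6.
In check: no.
Legal moves for White: Kh7, Kg7, Kf7, Kh6, Kf6, Kh5, Kg5, Kf5, bxa4, b4, h3, h4.
White has 12 legal moves and is not in check → neither.

neither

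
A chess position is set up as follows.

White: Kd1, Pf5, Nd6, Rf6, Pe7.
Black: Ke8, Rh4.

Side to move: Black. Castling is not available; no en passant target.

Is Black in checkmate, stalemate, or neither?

Black to move; black king on e8.
In check: yes, from the white knight on d6.
King squares — d7: available; e7: available; f7: attacked by Nd6; d8: attacked by Pe7; f8: attacked by Rf6.
Legal moves for Black: Kxe7, Kd7.
Black is in check but has 2 legal moves → neither.

neither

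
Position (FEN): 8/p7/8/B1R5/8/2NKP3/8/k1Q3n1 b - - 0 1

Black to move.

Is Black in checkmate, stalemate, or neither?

checkmate

Black to move; black king on a1.
In check: yes, from the white queen on c1.
King squares — b1: attacked by Qc1; a2: attacked by Nc3; b2: attacked by Qc1.
Legal moves for Black: none.
In check with no legal moves → checkmate.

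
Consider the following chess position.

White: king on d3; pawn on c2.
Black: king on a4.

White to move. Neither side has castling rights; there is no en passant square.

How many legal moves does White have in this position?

White to move; king on d3.
In check: no.
Legal moves: Ke4, Kd4, Kc4, Ke3, Kc3, Ke2, Kd2, c3, c4.
Count: 9.

9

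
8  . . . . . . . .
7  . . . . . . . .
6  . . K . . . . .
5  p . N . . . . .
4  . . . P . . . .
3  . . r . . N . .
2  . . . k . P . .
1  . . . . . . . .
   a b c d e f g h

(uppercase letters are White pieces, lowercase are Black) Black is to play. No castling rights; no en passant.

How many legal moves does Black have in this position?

Black to move; king on d2.
In check: yes, from the white knight on f3.
Legal moves: Ke2, Kc2, Kd1, Kc1, Rxf3.
Count: 5.

5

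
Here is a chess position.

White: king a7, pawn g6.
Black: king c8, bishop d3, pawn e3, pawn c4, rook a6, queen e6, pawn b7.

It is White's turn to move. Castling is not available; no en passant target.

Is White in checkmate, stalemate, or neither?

checkmate

White to move; white king on a7.
In check: yes, from the black rook on a6.
King squares — a6: attacked by Qe6; b6: attacked by Ra6; b7: attacked by Kc8; a8: attacked by Ra6; b8: attacked by Kc8.
Legal moves for White: none.
In check with no legal moves → checkmate.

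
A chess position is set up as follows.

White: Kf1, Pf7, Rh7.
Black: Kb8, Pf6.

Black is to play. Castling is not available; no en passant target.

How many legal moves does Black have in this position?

Black to move; king on b8.
In check: no.
Legal moves: Kc8, Ka8, Kc7, Kb7, Ka7, f5.
Count: 6.

6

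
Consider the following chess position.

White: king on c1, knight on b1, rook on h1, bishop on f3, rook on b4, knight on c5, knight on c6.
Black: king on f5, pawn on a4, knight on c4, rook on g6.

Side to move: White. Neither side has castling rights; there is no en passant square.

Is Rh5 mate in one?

After Rh5: black king on f5; in check: yes, from the white rook on h5.
Black has 3 legal replies: Kf6, Kf4, Rg5.
In check but a legal move exists → not checkmate.

no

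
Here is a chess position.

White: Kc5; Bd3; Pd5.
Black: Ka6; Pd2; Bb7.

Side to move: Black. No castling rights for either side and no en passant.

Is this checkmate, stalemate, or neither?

Black to move; black king on a6.
In check: yes, from the white bishop on d3.
Legal moves for Black: Ka7, Ka5.
Black is in check but has 2 legal moves → neither.

neither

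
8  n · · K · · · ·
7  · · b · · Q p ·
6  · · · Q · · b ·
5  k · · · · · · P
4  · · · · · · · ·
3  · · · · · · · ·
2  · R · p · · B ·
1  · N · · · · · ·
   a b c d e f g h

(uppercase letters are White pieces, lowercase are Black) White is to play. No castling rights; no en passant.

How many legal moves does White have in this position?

6

White to move; king on d8.
In check: yes, from the black bishop on c7.
Legal moves: Ke8, Kc8, Ke7, Kd7, Qfxc7+, Qdxc7+.
Count: 6.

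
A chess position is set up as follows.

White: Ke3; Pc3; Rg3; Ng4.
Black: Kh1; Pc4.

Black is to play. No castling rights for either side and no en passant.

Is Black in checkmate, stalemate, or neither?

stalemate

Black to move; black king on h1.
In check: no.
King squares — g1: attacked by Rg3; g2: attacked by Rg3; h2: attacked by Ng4.
Legal moves for Black: none.
Not in check and no legal moves → stalemate.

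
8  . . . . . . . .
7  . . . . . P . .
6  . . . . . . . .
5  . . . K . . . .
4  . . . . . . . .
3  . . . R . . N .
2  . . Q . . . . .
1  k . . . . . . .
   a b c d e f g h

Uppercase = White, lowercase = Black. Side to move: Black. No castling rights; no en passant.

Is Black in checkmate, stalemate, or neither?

Black to move; black king on a1.
In check: no.
King squares — b1: attacked by Qc2; a2: attacked by Qc2; b2: attacked by Qc2.
Legal moves for Black: none.
Not in check and no legal moves → stalemate.

stalemate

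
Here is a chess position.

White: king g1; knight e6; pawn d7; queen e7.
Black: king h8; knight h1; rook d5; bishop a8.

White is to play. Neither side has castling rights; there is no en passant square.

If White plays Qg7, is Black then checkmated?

yes

After Qg7: black king on h8; in check: yes, from the white queen on g7.
King squares — g7: attacked by Ne6; h7: attacked by Qg7; g8: attacked by Qg7.
Black has no legal moves → checkmate.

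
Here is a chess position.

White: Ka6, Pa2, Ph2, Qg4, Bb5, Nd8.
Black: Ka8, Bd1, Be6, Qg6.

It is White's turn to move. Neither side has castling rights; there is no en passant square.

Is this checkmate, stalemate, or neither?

White to move; white king on a6.
In check: no.
Legal moves for White include: Nf7, Nb7, Nxe6, Nc6, Kb6, Ka5, Be8, Bd7, Bc6+, Bc4, Ba4, Bd3, Be2, Bf1, Qxg6, Qxe6, Qh5, Qg5, ... (list truncated; more exist).
White has legal moves and is not in check → neither.

neither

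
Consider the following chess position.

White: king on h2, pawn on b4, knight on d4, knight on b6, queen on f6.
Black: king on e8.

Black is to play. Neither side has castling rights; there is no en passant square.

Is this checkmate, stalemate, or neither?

stalemate

Black to move; black king on e8.
In check: no.
King squares — d7: attacked by Nb6; e7: attacked by Qf6; f7: attacked by Qf6; d8: attacked by Qf6; f8: attacked by Qf6.
Legal moves for Black: none.
Not in check and no legal moves → stalemate.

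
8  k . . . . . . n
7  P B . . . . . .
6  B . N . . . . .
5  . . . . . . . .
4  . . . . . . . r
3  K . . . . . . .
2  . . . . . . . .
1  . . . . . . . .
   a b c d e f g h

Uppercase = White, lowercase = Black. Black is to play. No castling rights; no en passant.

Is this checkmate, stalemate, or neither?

checkmate

Black to move; black king on a8.
In check: yes, from the white bishop on b7.
King squares — a7: attacked by Nc6; b7: attacked by Ba6; b8: attacked by Nc6.
Legal moves for Black: none.
In check with no legal moves → checkmate.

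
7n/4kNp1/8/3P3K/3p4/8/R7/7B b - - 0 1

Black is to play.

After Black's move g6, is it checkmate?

After g6: white king on h5; in check: yes, from the black pawn on g6.
White has 4 legal replies: Kh6, Kg5, Kh4, Kg4.
In check but a legal move exists → not checkmate.

no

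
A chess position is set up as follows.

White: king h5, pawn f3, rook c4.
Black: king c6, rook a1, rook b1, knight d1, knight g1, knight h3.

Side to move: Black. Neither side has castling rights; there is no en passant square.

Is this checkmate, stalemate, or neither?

Black to move; black king on c6.
In check: yes, from the white rook on c4.
Legal moves for Black: Kd7, Kb7, Kd6, Kb6, Kd5, Kb5.
Black is in check but has 6 legal moves → neither.

neither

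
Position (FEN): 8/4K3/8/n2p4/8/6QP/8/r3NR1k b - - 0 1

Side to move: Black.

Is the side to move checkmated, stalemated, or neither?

Black to move; black king on h1.
In check: yes, from the white rook on f1.
King squares — g1: attacked by Rf1; g2: attacked by Ne1; h2: attacked by Qg3.
Legal moves for Black: none.
In check with no legal moves → checkmate.

checkmate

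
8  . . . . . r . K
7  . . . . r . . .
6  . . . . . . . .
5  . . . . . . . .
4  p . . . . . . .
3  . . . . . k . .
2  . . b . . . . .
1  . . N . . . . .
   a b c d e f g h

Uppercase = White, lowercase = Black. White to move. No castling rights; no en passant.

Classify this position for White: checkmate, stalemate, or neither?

White to move; white king on h8.
In check: yes, from the black rook on f8.
King squares — g7: attacked by Re7; h7: attacked by Bc2; g8: attacked by Rf8.
Legal moves for White: none.
In check with no legal moves → checkmate.

checkmate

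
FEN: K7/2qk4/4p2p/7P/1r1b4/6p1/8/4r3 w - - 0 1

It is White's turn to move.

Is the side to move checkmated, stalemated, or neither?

stalemate

White to move; white king on a8.
In check: no.
King squares — a7: attacked by Bd4; b7: attacked by Rb4; b8: attacked by Rb4.
Legal moves for White: none.
Not in check and no legal moves → stalemate.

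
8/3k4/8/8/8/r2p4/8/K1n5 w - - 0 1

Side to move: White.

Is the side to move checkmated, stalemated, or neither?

White to move; white king on a1.
In check: yes, from the black rook on a3.
Legal moves for White: Kb2, Kb1.
White is in check but has 2 legal moves → neither.

neither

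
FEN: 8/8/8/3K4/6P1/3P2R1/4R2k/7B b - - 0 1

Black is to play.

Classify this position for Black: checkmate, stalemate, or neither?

neither

Black to move; black king on h2.
In check: yes, from the white rook on e2.
King squares — g1: attacked by Rg3; h1: available; g2: attacked by Bh1; g3: available; h3: attacked by Rg3.
Legal moves for Black: Kxg3, Kxh1.
Black is in check but has 2 legal moves → neither.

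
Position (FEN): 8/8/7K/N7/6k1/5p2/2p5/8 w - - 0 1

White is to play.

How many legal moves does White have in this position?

White to move; king on h6.
In check: no.
Legal moves: Kh7, Kg7, Kg6, Nb7, Nc6, Nc4, Nb3.
Count: 7.

7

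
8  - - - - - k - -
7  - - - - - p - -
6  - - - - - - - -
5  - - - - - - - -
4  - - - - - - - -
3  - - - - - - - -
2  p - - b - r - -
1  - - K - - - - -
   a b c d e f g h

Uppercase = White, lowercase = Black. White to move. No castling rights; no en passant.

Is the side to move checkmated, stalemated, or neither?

neither

White to move; white king on c1.
In check: yes, from the black bishop on d2.
King squares — b1: attacked by Pa2; d1: available; b2: available; c2: available; d2: attacked by Rf2.
Legal moves for White: Kc2, Kb2, Kd1.
White is in check but has 3 legal moves → neither.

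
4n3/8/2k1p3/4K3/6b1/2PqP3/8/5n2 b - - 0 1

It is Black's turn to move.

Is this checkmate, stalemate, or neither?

Black to move; black king on c6.
In check: no.
Legal moves for Black include: Ng7, Nc7, Nf6, Nd6, Kd7, Kc7, Kb7, Kb6, Kc5, Kb5, Bh5, Bf5, Bh3, Bf3, Be2, Bd1, Qd8, Qh7, ... (list truncated; more exist).
Black has legal moves and is not in check → neither.

neither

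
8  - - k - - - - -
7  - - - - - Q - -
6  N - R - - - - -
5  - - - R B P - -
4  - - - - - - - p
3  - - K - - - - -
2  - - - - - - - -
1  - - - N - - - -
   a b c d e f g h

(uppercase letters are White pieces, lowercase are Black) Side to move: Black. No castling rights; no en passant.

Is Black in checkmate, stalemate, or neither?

Black to move; black king on c8.
In check: yes, from the white rook on c6.
King squares — b7: attacked by Qf7; c7: attacked by Be5; d7: attacked by Rd5; b8: attacked by Be5; d8: attacked by Rd5.
Legal moves for Black: none.
In check with no legal moves → checkmate.

checkmate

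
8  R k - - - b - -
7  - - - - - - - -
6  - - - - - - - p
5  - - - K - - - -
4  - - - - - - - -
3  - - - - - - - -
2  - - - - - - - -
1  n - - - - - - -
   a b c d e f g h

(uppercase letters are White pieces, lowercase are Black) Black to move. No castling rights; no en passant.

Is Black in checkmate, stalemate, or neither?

Black to move; black king on b8.
In check: yes, from the white rook on a8.
Legal moves for Black: Kxa8, Kc7, Kb7.
Black is in check but has 3 legal moves → neither.

neither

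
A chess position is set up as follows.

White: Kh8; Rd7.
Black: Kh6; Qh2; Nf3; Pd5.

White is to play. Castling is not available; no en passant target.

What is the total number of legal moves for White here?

11

White to move; king on h8.
In check: no.
Legal moves: Kg8, Rd8, Rh7+, Rg7, Rf7, Re7, Rc7, Rb7, Ra7, Rd6+, Rxd5.
Count: 11.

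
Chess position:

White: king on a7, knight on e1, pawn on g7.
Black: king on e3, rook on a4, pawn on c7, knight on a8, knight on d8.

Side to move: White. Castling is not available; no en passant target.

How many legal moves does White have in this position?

1

White to move; king on a7.
In check: yes, from the black rook on a4.
Legal moves: Kb8.
Count: 1.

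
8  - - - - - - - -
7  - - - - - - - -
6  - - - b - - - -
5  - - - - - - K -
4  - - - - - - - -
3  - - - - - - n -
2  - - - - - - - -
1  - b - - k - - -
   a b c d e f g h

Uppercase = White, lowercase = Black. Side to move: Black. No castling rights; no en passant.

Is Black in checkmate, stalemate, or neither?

neither

Black to move; black king on e1.
In check: no.
Legal moves for Black include: Bf8, Bb8, Be7+, Bc7, Be5, Bc5, Bf4+, Bb4, Ba3, Nh5, Nf5, Ne4+, Ne2, Nh1, Nf1, Kf2, Ke2, Kd2, ... (list truncated; more exist).
Black has legal moves and is not in check → neither.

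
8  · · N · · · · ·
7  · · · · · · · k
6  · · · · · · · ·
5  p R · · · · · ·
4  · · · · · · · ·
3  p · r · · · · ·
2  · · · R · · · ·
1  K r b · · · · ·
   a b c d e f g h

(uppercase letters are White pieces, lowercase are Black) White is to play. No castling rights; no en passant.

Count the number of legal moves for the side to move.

White to move; king on a1.
In check: yes, from the black rook on b1.
Legal moves: Ka2, Kxb1, Rxb1.
Count: 3.

3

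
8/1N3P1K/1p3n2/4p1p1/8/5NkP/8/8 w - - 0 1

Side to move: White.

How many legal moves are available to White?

White to move; king on h7.
In check: yes, from the black knight on f6.
Legal moves: Kh8, Kg7, Kh6, Kg6.
Count: 4.

4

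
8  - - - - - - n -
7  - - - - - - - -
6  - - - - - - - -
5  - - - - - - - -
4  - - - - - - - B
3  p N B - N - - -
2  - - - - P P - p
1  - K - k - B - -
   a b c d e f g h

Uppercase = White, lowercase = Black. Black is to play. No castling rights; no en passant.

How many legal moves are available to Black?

0

Black to move; king on d1.
In check: yes, from the white knight on e3.
Legal moves: none.
Count: 0.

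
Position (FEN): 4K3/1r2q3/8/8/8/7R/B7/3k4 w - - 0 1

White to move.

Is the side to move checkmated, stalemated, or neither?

checkmate

White to move; white king on e8.
In check: yes, from the black queen on e7.
King squares — d7: attacked by Rb7; e7: attacked by Rb7; f7: attacked by Qe7; d8: attacked by Qe7; f8: attacked by Qe7.
Legal moves for White: none.
In check with no legal moves → checkmate.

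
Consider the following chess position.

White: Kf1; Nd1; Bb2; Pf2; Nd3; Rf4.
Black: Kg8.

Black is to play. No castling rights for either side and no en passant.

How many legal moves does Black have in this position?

Black to move; king on g8.
In check: no.
Legal moves: Kh7.
Count: 1.

1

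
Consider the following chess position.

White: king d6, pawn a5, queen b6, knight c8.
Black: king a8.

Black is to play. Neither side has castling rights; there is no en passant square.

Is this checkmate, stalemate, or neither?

stalemate

Black to move; black king on a8.
In check: no.
King squares — a7: attacked by Qb6; b7: attacked by Qb6; b8: attacked by Qb6.
Legal moves for Black: none.
Not in check and no legal moves → stalemate.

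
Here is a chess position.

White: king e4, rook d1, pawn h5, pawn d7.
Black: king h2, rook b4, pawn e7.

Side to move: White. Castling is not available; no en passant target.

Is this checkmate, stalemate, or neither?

neither

White to move; white king on e4.
In check: yes, from the black rook on b4.
Legal moves for White: Kf5, Ke5, Kd5, Kf3, Ke3, Kd3, Rd4.
White is in check but has 7 legal moves → neither.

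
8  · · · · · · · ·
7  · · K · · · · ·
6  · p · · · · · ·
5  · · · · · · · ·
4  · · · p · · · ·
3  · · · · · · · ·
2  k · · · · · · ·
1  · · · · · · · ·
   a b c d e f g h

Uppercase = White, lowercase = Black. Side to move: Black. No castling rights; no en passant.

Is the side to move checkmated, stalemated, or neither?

neither

Black to move; black king on a2.
In check: no.
Legal moves for Black: Kb3, Ka3, Kb2, Kb1, Ka1, b5, d3.
Black has 7 legal moves and is not in check → neither.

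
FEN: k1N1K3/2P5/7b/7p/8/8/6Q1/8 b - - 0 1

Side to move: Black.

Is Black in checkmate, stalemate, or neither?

checkmate

Black to move; black king on a8.
In check: yes, from the white queen on g2.
King squares — a7: attacked by Nc8; b7: attacked by Qg2; b8: attacked by Pc7.
Legal moves for Black: none.
In check with no legal moves → checkmate.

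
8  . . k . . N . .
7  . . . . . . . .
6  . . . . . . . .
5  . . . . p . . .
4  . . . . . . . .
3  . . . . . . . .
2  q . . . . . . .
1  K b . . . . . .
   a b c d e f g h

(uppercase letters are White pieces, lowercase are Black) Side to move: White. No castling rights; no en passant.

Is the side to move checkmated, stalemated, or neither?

checkmate

White to move; white king on a1.
In check: yes, from the black queen on a2.
King squares — b1: attacked by Qa2; a2: attacked by Bb1; b2: attacked by Qa2.
Legal moves for White: none.
In check with no legal moves → checkmate.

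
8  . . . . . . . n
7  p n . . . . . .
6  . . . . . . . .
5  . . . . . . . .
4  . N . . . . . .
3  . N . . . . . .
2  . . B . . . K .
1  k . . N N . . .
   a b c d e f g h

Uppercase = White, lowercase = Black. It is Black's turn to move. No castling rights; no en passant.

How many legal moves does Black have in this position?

0

Black to move; king on a1.
In check: yes, from the white knight on b3.
Legal moves: none.
Count: 0.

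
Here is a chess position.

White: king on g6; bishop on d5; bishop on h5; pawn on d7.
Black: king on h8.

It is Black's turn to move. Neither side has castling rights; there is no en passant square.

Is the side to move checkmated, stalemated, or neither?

stalemate

Black to move; black king on h8.
In check: no.
King squares — g7: attacked by Kg6; h7: attacked by Kg6; g8: attacked by Bd5.
Legal moves for Black: none.
Not in check and no legal moves → stalemate.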